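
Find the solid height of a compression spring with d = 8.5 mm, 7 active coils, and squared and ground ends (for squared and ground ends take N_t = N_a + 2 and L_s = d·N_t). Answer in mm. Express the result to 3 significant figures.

76.5 mm

squared and ground ends: N_t = N_a + 2 = 7 + 2 = 9
L_s = d·N_t = 8.5 × 9 = 76.5 mm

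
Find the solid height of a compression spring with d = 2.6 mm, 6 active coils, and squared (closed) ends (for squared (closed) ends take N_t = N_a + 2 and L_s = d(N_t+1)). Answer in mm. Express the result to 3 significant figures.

squared (closed) ends: N_t = N_a + 2 = 6 + 2 = 8
L_s = d·(N_t+1) = 2.6 × 9 = 23.4 mm

23.4 mm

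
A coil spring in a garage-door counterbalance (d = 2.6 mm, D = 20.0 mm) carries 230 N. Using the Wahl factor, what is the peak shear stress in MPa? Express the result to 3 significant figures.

Spring index C = D/d = 20.0/2.6 = 7.6923
K_W = (4C−1)/(4C−4) + 0.615/C = 29.769/26.769 + 0.0800 = 1.1920
τ₀ = 8FD/(πd³) = 8·230·20.0/(π·2.6³) = 36800/55.217 = 666.47 MPa
τ_max = K·τ₀ = 1.1920 × 666.47 = 794.44 MPa

794 MPa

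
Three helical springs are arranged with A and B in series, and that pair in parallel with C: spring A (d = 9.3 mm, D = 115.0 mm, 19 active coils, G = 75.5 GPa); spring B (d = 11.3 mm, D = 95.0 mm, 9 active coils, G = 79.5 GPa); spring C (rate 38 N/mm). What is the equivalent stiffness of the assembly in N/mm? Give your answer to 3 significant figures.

40.2 N/mm

k_A = Gd⁴/(8D³N_a) = (75.5×10³)(9.3⁴)/(8·115.0³·19) = 2.4431 N/mm
k_B = Gd⁴/(8D³N_a) = (79.5×10³)(11.3⁴)/(8·95.0³·9) = 20.998 N/mm
Springs A,B series: k_AB = 1/(1/2.4431+1/20.998) = 2.1885 N/mm; parallel with C: k_eq = 2.1885+38 = 40.188 N/mm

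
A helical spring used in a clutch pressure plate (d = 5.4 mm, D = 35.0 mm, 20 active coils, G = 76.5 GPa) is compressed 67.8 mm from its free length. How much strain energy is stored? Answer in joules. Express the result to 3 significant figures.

21.8 J

k = Gd⁴/(8D³N_a) = (76.5×10³)(5.4⁴)/(8·35.0³·20) = 9.4823 N/mm
U = ½kδ² = 0.5 × 9.4823 × 67.8² = 21794 N·mm = 21.794 J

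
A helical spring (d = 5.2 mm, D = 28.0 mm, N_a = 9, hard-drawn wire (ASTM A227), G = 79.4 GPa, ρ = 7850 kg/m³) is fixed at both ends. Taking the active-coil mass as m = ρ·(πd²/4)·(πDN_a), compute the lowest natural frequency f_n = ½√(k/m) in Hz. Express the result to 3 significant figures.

k = Gd⁴/(8D³N_a) = (79.4×10³)(5.2⁴)/(8·28.0³·9) = 36.731 N/mm = 36731 N/m
Wire length L = πDN_a = π·28.0·9 = 791.68 mm
m = ρ·(πd²/4)·L = 7850 × 21.237×10⁻⁶ m² × 0.79168 m = 0.13198 kg
f_n = ½√(k/m) = 0.5·√(36731/0.13198) = 0.5·√(2.783e+05) = 263.77 Hz

264 Hz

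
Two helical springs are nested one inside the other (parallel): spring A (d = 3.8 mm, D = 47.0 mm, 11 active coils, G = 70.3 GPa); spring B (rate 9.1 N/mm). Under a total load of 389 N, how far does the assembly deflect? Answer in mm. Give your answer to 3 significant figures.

k_A = Gd⁴/(8D³N_a) = (70.3×10³)(3.8⁴)/(8·47.0³·11) = 1.6044 N/mm
Parallel: k_eq = 1.6044 + 9.1 = 10.704 N/mm
δ = F/k_eq = 389/10.704 = 36.34 mm

36.3 mm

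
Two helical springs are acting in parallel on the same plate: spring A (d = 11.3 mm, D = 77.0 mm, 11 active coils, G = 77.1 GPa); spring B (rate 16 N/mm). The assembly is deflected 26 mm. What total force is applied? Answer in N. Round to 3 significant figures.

k_A = Gd⁴/(8D³N_a) = (77.1×10³)(11.3⁴)/(8·77.0³·11) = 31.291 N/mm
Parallel: k_eq = 31.291 + 16 = 47.291 N/mm
F = k_eq·δ = 47.291·26 = 1229.6 N

1230 N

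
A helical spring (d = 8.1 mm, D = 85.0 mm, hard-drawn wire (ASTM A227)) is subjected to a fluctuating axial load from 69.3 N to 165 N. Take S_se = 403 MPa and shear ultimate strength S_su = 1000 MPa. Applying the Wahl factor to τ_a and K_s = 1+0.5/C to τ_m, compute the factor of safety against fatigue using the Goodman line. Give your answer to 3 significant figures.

9.52

C = D/d = 85.0/8.1 = 10.4938; K_W = (4C−1)/(4C−4)+0.615/C = 1.1376; K_s = 1+0.5/C = 1.0476
F_a = (F_max−F_min)/2 = 47.85 N; F_m = (F_max+F_min)/2 = 117.15 N
τ_a = K_W·8F_aD/(πd³) = 1.1376 × 19.489 = 22.171 MPa
τ_m = K_s·8F_mD/(πd³) = 1.0476 × 47.714 = 49.987 MPa
Goodman: 1/n_f = τ_a/S_se + τ_m/S_su = 22.171/403 + 49.987/1000 = 0.05501 + 0.04999 = 0.105
n_f = 1/0.105 = 9.524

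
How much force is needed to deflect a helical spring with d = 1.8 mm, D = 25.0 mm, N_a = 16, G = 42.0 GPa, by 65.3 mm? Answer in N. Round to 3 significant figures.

14.4 N

k = Gd⁴/(8D³N_a) = (42.0×10³)(1.8⁴)/(8·25.0³·16) = 0.22045 N/mm
F = k·δ = 0.22045 × 65.3 = 14.395 N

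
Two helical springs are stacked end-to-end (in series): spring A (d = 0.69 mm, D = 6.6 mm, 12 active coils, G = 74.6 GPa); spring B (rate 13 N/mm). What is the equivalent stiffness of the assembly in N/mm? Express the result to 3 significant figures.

k_A = Gd⁴/(8D³N_a) = (74.6×10³)(0.69⁴)/(8·6.6³·12) = 0.61268 N/mm
Series: 1/k_eq = 1/0.61268 + 1/13 = 1.7091; k_eq = 0.5851 N/mm

0.585 N/mm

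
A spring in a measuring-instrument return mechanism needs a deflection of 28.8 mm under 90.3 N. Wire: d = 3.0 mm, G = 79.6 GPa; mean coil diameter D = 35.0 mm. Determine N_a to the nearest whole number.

6

Required rate k = F/δ = 90.3/28.8 = 3.1354 N/mm
N_a = Gd⁴/(8D³k) = (79.6×10³ × 3.0⁴)/(8 × 35.0³ × 3.1354)
    = 6.4476e+06 / 1.07545e+06 = 5.995 → 6 coils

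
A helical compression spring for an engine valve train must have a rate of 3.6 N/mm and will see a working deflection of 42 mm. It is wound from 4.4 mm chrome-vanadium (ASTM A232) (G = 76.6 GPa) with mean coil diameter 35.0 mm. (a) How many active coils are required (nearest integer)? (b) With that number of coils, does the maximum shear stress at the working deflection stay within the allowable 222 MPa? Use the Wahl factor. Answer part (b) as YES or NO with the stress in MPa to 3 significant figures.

N_a = Gd⁴/(8D³k) = (76.6×10³)(4.4⁴)/(8·35.0³·3.6) = 23.25 → N_a = 23
Actual rate k = Gd⁴/(8D³·23) = 3.6393 N/mm
Working load F = kδ = 3.6393·42 = 152.85 N
C = 35.0/4.4 = 7.9545; K_W = (4C−1)/(4C−4)+0.615/C = 1.1852
τ_max = K_W·8FD/(πd³) = 1.1852·159.93 = 189.54 MPa
τ_max ≤ 222 MPa → acceptable

(a) 23 coils; (b) YES, τ_max = 190 MPa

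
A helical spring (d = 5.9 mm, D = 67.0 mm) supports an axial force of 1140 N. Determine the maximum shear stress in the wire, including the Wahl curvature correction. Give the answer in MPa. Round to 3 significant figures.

Spring index C = D/d = 67.0/5.9 = 11.3559
K_W = (4C−1)/(4C−4) + 0.615/C = 44.424/41.424 + 0.0542 = 1.1266
τ₀ = 8FD/(πd³) = 8·1140·67.0/(π·5.9³) = 611040/645.22 = 947.03 MPa
τ_max = K·τ₀ = 1.1266 × 947.03 = 1066.9 MPa

1070 MPa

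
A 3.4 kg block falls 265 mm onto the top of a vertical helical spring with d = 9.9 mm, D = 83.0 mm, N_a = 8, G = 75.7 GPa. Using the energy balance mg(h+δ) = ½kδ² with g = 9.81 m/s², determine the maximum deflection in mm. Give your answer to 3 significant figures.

31.6 mm

k = Gd⁴/(8D³N_a) = (75.7×10³)(9.9⁴)/(8·83.0³·8) = 19.871 N/mm
W = mg = 3.4 × 9.81 = 33.354 N
½kδ² − Wδ − Wh = 0 → δ = (W + √(W² + 2kWh))/k
δ = (33.354 + √(1112.5 + 351274))/19.871 = (33.354 + 593.62)/19.871 = 31.552 mm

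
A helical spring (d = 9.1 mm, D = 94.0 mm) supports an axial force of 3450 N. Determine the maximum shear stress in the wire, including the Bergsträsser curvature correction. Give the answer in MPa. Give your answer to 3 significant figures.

Spring index C = D/d = 94.0/9.1 = 10.3297
K_B = (4C+2)/(4C−3) = 43.319/38.319 = 1.1305
τ₀ = 8FD/(πd³) = 8·3450·94.0/(π·9.1³) = 2.5944e+06/2367.4 = 1095.9 MPa
τ_max = K·τ₀ = 1.1305 × 1095.9 = 1238.9 MPa

1240 MPa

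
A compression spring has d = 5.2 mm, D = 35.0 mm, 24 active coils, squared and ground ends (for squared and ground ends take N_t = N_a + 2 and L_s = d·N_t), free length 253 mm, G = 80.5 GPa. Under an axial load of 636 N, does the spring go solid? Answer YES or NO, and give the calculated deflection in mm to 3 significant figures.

k = Gd⁴/(8D³N_a) = (80.5×10³)(5.2⁴)/(8·35.0³·24) = 7.15 N/mm
N_t = 26; L_s = 5.2·26 = 135.2 mm; δ_solid = L₀ − L_s = 253 − 135.2 = 117.8 mm
δ = F/k = 636/7.15 = 88.951 mm
δ < δ_solid → spring does not go solid

NO, δ = 89.0 mm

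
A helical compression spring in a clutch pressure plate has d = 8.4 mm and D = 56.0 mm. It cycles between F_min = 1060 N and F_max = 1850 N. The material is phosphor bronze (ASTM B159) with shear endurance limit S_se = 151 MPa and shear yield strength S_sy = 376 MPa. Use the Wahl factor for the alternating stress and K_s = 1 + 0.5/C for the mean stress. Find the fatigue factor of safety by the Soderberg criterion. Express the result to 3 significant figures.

0.564

C = D/d = 56.0/8.4 = 6.6667; K_W = (4C−1)/(4C−4)+0.615/C = 1.2246; K_s = 1+0.5/C = 1.0750
F_a = (F_max−F_min)/2 = 395 N; F_m = (F_max+F_min)/2 = 1455 N
τ_a = K_W·8F_aD/(πd³) = 1.2246 × 95.036 = 116.38 MPa
τ_m = K_s·8F_mD/(πd³) = 1.0750 × 350.07 = 376.32 MPa
Soderberg: 1/n_f = τ_a/S_se + τ_m/S_sy = 116.38/151 + 376.32/376 = 0.77074 + 1.00086 = 1.7716
n_f = 1/1.7716 = 0.5645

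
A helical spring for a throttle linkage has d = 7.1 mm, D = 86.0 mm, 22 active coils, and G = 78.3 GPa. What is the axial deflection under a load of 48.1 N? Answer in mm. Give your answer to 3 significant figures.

k = Gd⁴/(8D³N_a) = (78.3×10³)(7.1⁴)/(8·86.0³·22) = 1.7774 N/mm
δ = F/k = 48.1 / 1.7774 = 27.062 mm

27.1 mm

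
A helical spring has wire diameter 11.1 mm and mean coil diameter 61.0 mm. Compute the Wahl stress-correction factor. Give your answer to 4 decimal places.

1.2787

C = D/d = 61.0/11.1 = 5.4955
K_W = (4C−1)/(4C−4) + 0.615/C = 20.982/17.982 + 0.1119 = 1.2787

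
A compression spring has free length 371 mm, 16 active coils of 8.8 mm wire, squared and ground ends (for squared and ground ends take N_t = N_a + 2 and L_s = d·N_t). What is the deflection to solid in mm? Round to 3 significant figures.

213 mm

N_t = 18; L_s = 8.8·18 = 158.4 mm
δ_solid = L₀ − L_s = 371 − 158.4 = 212.6 mm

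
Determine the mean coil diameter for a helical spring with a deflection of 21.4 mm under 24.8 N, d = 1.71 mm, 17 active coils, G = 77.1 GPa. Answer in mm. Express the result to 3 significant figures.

Required rate k = F/δ = 24.8/21.4 = 1.1589 N/mm
D = (Gd⁴/(8N_a·k))^(1/3) = (77.1×10³·1.71⁴/(8·17·1.1589))^(1/3)
  = (4182.75)^(1/3) = 16.1122 mm

16.1 mm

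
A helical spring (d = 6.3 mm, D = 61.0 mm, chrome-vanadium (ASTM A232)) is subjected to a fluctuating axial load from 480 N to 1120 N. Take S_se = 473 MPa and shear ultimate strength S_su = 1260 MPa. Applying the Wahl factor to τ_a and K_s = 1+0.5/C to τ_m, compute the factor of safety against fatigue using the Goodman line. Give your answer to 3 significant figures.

1.11

C = D/d = 61.0/6.3 = 9.6825; K_W = (4C−1)/(4C−4)+0.615/C = 1.1499; K_s = 1+0.5/C = 1.0516
F_a = (F_max−F_min)/2 = 320 N; F_m = (F_max+F_min)/2 = 800 N
τ_a = K_W·8F_aD/(πd³) = 1.1499 × 198.79 = 228.59 MPa
τ_m = K_s·8F_mD/(πd³) = 1.0516 × 496.98 = 522.64 MPa
Goodman: 1/n_f = τ_a/S_se + τ_m/S_su = 228.59/473 + 522.64/1260 = 0.48328 + 0.41480 = 0.89807
n_f = 1/0.89807 = 1.113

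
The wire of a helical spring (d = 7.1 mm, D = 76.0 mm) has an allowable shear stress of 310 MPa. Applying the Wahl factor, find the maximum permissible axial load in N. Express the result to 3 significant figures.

505 N

C = D/d = 76.0/7.1 = 10.7042
K_W = (4C−1)/(4C−4) + 0.615/C = 41.817/38.817 + 0.0575 = 1.1347
τ_max = K·8FD/(πd³) → F_max = τ_allow·πd³/(8DK)
F_max = 310·π·7.1³/(8·76.0·1.1347) = 3.4857e+05/689.92 = 505.23 N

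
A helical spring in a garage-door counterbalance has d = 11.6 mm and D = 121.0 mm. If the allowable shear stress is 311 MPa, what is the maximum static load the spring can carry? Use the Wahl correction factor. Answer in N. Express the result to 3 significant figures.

C = D/d = 121.0/11.6 = 10.4310
K_W = (4C−1)/(4C−4) + 0.615/C = 40.724/37.724 + 0.0590 = 1.1385
τ_max = K·8FD/(πd³) → F_max = τ_allow·πd³/(8DK)
F_max = 311·π·11.6³/(8·121.0·1.1385) = 1.5251e+06/1102.1 = 1383.8 N

1380 N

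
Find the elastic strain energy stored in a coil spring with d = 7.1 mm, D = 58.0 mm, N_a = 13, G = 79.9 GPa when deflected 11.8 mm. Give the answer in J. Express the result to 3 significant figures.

k = Gd⁴/(8D³N_a) = (79.9×10³)(7.1⁴)/(8·58.0³·13) = 10.006 N/mm
U = ½kδ² = 0.5 × 10.006 × 11.8² = 696.62 N·mm = 0.69662 J

0.697 J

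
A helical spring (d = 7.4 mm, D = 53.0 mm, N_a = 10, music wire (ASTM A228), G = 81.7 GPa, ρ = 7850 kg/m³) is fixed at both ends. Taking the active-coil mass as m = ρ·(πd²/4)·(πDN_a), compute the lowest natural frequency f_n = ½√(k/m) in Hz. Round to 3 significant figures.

95.6 Hz

k = Gd⁴/(8D³N_a) = (81.7×10³)(7.4⁴)/(8·53.0³·10) = 20.57 N/mm = 20570 N/m
Wire length L = πDN_a = π·53.0·10 = 1665 mm
m = ρ·(πd²/4)·L = 7850 × 43.008×10⁻⁶ m² × 1.665 m = 0.56215 kg
f_n = ½√(k/m) = 0.5·√(20570/0.56215) = 0.5·√(36592) = 95.645 Hz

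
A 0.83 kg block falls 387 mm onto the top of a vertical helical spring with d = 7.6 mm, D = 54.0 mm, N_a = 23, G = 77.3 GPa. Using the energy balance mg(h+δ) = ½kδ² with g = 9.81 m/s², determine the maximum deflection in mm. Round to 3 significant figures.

k = Gd⁴/(8D³N_a) = (77.3×10³)(7.6⁴)/(8·54.0³·23) = 8.9009 N/mm
W = mg = 0.83 × 9.81 = 8.1423 N
½kδ² − Wδ − Wh = 0 → δ = (W + √(W² + 2kWh))/k
δ = (8.1423 + √(66.297 + 56094.8))/8.9009 = (8.1423 + 236.98)/8.9009 = 27.539 mm

27.5 mm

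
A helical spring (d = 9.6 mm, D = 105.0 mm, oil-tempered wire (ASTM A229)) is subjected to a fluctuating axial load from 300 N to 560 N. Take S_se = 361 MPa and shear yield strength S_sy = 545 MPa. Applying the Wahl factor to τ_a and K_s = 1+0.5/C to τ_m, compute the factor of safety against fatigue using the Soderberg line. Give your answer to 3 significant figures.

2.68

C = D/d = 105.0/9.6 = 10.9375; K_W = (4C−1)/(4C−4)+0.615/C = 1.1317; K_s = 1+0.5/C = 1.0457
F_a = (F_max−F_min)/2 = 130 N; F_m = (F_max+F_min)/2 = 430 N
τ_a = K_W·8F_aD/(πd³) = 1.1317 × 39.288 = 44.462 MPa
τ_m = K_s·8F_mD/(πd³) = 1.0457 × 129.95 = 135.89 MPa
Soderberg: 1/n_f = τ_a/S_se + τ_m/S_sy = 44.462/361 + 135.89/545 = 0.12316 + 0.24935 = 0.37251
n_f = 1/0.37251 = 2.684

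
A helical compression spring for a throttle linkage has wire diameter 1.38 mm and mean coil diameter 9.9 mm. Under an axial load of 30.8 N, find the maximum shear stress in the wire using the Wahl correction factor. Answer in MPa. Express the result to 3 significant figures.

Spring index C = D/d = 9.9/1.38 = 7.1739
K_W = (4C−1)/(4C−4) + 0.615/C = 27.696/24.696 + 0.0857 = 1.2072
τ₀ = 8FD/(πd³) = 8·30.8·9.9/(π·1.38³) = 2439.36/8.2563 = 295.45 MPa
τ_max = K·τ₀ = 1.2072 × 295.45 = 356.67 MPa

357 MPa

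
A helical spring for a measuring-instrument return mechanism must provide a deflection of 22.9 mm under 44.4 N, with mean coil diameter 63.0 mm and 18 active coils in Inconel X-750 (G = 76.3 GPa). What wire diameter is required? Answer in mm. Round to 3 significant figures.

Required rate k = F/δ = 44.4/22.9 = 1.9389 N/mm
d = (8D³N_a·k / G)^(1/4) = (8·63.0³·18·1.9389 / (76.3×10³))^0.25
  = (914.97)^0.25 = 5.4999 mm

5.50 mm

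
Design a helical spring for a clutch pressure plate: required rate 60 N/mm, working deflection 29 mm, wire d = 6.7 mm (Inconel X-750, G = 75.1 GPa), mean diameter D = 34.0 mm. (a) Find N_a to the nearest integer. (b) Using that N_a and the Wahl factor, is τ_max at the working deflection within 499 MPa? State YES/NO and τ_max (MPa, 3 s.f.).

N_a = Gd⁴/(8D³k) = (75.1×10³)(6.7⁴)/(8·34.0³·60) = 8.022 → N_a = 8
Actual rate k = Gd⁴/(8D³·8) = 60.162 N/mm
Working load F = kδ = 60.162·29 = 1744.7 N
C = 34.0/6.7 = 5.0746; K_W = (4C−1)/(4C−4)+0.615/C = 1.3053
τ_max = K_W·8FD/(πd³) = 1.3053·502.24 = 655.56 MPa
τ_max > 499 MPa → exceeds allowable

(a) 8 coils; (b) NO, τ_max = 656 MPa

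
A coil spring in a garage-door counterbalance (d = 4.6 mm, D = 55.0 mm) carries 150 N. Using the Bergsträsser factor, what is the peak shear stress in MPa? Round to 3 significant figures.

Spring index C = D/d = 55.0/4.6 = 11.9565
K_B = (4C+2)/(4C−3) = 49.826/44.826 = 1.1115
τ₀ = 8FD/(πd³) = 8·150·55.0/(π·4.6³) = 66000/305.79 = 215.83 MPa
τ_max = K·τ₀ = 1.1115 × 215.83 = 239.91 MPa

240 MPa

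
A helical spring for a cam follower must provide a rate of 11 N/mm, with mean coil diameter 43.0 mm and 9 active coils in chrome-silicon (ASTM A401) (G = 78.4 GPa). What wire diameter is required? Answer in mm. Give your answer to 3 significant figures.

5.32 mm

d = (8D³N_a·k / G)^(1/4) = (8·43.0³·9·11 / (78.4×10³))^0.25
  = (803.18)^0.25 = 5.3236 mm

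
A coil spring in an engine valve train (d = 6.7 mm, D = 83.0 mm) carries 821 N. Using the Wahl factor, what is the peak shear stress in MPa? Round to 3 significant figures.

644 MPa

Spring index C = D/d = 83.0/6.7 = 12.3881
K_W = (4C−1)/(4C−4) + 0.615/C = 48.552/45.552 + 0.0496 = 1.1155
τ₀ = 8FD/(πd³) = 8·821·83.0/(π·6.7³) = 545144/944.87 = 576.95 MPa
τ_max = K·τ₀ = 1.1155 × 576.95 = 643.59 MPa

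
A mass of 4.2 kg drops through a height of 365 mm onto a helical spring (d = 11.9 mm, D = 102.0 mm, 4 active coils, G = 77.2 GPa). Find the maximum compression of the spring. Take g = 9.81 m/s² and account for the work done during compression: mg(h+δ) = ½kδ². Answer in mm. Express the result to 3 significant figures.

k = Gd⁴/(8D³N_a) = (77.2×10³)(11.9⁴)/(8·102.0³·4) = 45.588 N/mm
W = mg = 4.2 × 9.81 = 41.202 N
½kδ² − Wδ − Wh = 0 → δ = (W + √(W² + 2kWh))/k
δ = (41.202 + √(1697.6 + 1.37118e+06))/45.588 = (41.202 + 1171.7)/45.588 = 26.605 mm

26.6 mm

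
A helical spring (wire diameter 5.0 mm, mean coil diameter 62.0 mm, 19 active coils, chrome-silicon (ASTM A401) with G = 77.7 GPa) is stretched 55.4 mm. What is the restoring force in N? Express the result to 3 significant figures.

74.3 N

k = Gd⁴/(8D³N_a) = (77.7×10³)(5.0⁴)/(8·62.0³·19) = 1.3405 N/mm
F = k·δ = 1.3405 × 55.4 = 74.266 N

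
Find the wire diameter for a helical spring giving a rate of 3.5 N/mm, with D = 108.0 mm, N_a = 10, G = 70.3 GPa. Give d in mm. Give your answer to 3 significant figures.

8.42 mm

d = (8D³N_a·k / G)^(1/4) = (8·108.0³·10·3.5 / (70.3×10³))^0.25
  = (5017.3)^0.25 = 8.4162 mm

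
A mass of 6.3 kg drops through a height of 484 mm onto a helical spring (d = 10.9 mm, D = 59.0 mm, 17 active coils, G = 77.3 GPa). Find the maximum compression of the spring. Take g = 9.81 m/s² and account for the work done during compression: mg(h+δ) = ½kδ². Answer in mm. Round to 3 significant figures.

k = Gd⁴/(8D³N_a) = (77.3×10³)(10.9⁴)/(8·59.0³·17) = 39.065 N/mm
W = mg = 6.3 × 9.81 = 61.803 N
½kδ² − Wδ − Wh = 0 → δ = (W + √(W² + 2kWh))/k
δ = (61.803 + √(3819.6 + 2.33709e+06))/39.065 = (61.803 + 1530)/39.065 = 40.747 mm

40.7 mm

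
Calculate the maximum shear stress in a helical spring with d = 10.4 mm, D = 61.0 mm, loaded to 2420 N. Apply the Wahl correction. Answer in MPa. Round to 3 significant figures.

Spring index C = D/d = 61.0/10.4 = 5.8654
K_W = (4C−1)/(4C−4) + 0.615/C = 22.462/19.462 + 0.1049 = 1.2590
τ₀ = 8FD/(πd³) = 8·2420·61.0/(π·10.4³) = 1.18096e+06/3533.9 = 334.18 MPa
τ_max = K·τ₀ = 1.2590 × 334.18 = 420.74 MPa

421 MPa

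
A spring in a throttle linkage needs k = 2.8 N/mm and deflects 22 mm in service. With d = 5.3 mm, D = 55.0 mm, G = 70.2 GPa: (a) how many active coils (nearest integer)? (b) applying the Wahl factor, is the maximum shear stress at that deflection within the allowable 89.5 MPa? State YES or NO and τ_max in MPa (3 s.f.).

(a) 15 coils; (b) YES, τ_max = 65.4 MPa

N_a = Gd⁴/(8D³k) = (70.2×10³)(5.3⁴)/(8·55.0³·2.8) = 14.86 → N_a = 15
Actual rate k = Gd⁴/(8D³·15) = 2.7744 N/mm
Working load F = kδ = 2.7744·22 = 61.037 N
C = 55.0/5.3 = 10.3774; K_W = (4C−1)/(4C−4)+0.615/C = 1.1392
τ_max = K_W·8FD/(πd³) = 1.1392·57.421 = 65.416 MPa
τ_max ≤ 89.5 MPa → acceptable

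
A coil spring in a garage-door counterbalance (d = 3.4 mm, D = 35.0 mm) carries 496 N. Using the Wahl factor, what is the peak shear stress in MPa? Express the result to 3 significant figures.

Spring index C = D/d = 35.0/3.4 = 10.2941
K_W = (4C−1)/(4C−4) + 0.615/C = 40.176/37.176 + 0.0597 = 1.1404
τ₀ = 8FD/(πd³) = 8·496·35.0/(π·3.4³) = 138880/123.48 = 1124.7 MPa
τ_max = K·τ₀ = 1.1404 × 1124.7 = 1282.7 MPa

1280 MPa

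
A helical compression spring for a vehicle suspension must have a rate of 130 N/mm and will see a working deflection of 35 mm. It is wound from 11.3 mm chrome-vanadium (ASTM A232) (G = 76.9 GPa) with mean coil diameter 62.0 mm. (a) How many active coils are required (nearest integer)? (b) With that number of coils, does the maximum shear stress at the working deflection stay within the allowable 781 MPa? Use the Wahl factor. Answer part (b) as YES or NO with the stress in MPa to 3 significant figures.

(a) 5 coils; (b) YES, τ_max = 644 MPa

N_a = Gd⁴/(8D³k) = (76.9×10³)(11.3⁴)/(8·62.0³·130) = 5.059 → N_a = 5
Actual rate k = Gd⁴/(8D³·5) = 131.52 N/mm
Working load F = kδ = 131.52·35 = 4603.3 N
C = 62.0/11.3 = 5.4867; K_W = (4C−1)/(4C−4)+0.615/C = 1.2792
τ_max = K_W·8FD/(πd³) = 1.2792·503.7 = 644.35 MPa
τ_max ≤ 781 MPa → acceptable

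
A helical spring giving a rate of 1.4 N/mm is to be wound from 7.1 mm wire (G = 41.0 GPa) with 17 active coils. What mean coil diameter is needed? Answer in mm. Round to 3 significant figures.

81.8 mm

D = (Gd⁴/(8N_a·k))^(1/3) = (41.0×10³·7.1⁴/(8·17·1.4))^(1/3)
  = (547205)^(1/3) = 81.7931 mm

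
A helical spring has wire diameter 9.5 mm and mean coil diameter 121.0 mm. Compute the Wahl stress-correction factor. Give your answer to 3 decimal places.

1.112

C = D/d = 121.0/9.5 = 12.7368
K_W = (4C−1)/(4C−4) + 0.615/C = 49.947/46.947 + 0.0483 = 1.1122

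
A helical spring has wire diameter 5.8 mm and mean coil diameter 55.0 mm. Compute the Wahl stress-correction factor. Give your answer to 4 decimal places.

1.1533

C = D/d = 55.0/5.8 = 9.4828
K_W = (4C−1)/(4C−4) + 0.615/C = 36.931/33.931 + 0.0649 = 1.1533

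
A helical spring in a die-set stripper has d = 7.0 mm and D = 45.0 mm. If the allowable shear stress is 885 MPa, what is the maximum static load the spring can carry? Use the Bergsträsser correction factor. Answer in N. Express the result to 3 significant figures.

2170 N

C = D/d = 45.0/7.0 = 6.4286
K_B = (4C+2)/(4C−3) = 27.714/22.714 = 1.2201
τ_max = K·8FD/(πd³) → F_max = τ_allow·πd³/(8DK)
F_max = 885·π·7.0³/(8·45.0·1.2201) = 9.5365e+05/439.25 = 2171.1 N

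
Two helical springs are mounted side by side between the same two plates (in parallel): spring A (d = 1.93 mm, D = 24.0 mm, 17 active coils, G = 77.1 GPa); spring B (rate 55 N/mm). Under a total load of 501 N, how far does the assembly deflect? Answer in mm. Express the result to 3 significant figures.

k_A = Gd⁴/(8D³N_a) = (77.1×10³)(1.93⁴)/(8·24.0³·17) = 0.569 N/mm
Parallel: k_eq = 0.569 + 55 = 55.569 N/mm
δ = F/k_eq = 501/55.569 = 9.0158 mm

9.02 mm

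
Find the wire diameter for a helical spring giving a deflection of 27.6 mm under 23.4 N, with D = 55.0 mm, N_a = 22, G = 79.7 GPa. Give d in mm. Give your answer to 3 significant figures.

4.20 mm

Required rate k = F/δ = 23.4/27.6 = 0.84783 N/mm
d = (8D³N_a·k / G)^(1/4) = (8·55.0³·22·0.84783 / (79.7×10³))^0.25
  = (311.49)^0.25 = 4.2011 mm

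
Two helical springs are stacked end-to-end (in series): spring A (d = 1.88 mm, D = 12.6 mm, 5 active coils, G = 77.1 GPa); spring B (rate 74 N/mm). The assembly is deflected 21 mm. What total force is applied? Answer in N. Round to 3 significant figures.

k_A = Gd⁴/(8D³N_a) = (77.1×10³)(1.88⁴)/(8·12.6³·5) = 12.037 N/mm
Series: 1/k_eq = 1/12.037 + 1/74 = 0.096591; k_eq = 10.353 N/mm
F = k_eq·δ = 10.353·21 = 217.41 N

217 N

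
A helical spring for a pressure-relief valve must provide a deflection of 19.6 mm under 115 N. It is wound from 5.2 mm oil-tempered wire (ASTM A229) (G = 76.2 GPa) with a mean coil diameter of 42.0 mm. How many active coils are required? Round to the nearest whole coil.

Required rate k = F/δ = 115/19.6 = 5.8673 N/mm
N_a = Gd⁴/(8D³k) = (76.2×10³ × 5.2⁴)/(8 × 42.0³ × 5.8673)
    = 5.57145e+07 / 3.4776e+06 = 16.02 → 16 coils

16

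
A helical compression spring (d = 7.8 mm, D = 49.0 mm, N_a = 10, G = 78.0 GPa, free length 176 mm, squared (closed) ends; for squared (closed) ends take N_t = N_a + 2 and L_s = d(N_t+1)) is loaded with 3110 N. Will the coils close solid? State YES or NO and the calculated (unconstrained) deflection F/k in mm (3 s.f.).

YES, δ = 101 mm

k = Gd⁴/(8D³N_a) = (78.0×10³)(7.8⁴)/(8·49.0³·10) = 30.676 N/mm
N_t = 12; L_s = 7.8·13 = 101.4 mm; δ_solid = L₀ − L_s = 176 − 101.4 = 74.6 mm
δ = F/k = 3110/30.676 = 101.38 mm
δ ≥ δ_solid → spring goes solid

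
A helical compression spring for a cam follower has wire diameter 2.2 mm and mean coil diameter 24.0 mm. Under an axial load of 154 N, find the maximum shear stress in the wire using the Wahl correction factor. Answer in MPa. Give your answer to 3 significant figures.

1000 MPa

Spring index C = D/d = 24.0/2.2 = 10.9091
K_W = (4C−1)/(4C−4) + 0.615/C = 42.636/39.636 + 0.0564 = 1.1321
τ₀ = 8FD/(πd³) = 8·154·24.0/(π·2.2³) = 29568/33.452 = 883.9 MPa
τ_max = K·τ₀ = 1.1321 × 883.9 = 1000.6 MPa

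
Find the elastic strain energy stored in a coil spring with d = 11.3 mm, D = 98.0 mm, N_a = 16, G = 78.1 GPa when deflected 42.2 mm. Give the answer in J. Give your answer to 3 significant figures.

k = Gd⁴/(8D³N_a) = (78.1×10³)(11.3⁴)/(8·98.0³·16) = 10.57 N/mm
U = ½kδ² = 0.5 × 10.57 × 42.2² = 9411.8 N·mm = 9.4118 J

9.41 J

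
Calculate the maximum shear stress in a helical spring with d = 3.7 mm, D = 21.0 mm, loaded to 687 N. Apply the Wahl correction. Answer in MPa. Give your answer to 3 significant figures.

Spring index C = D/d = 21.0/3.7 = 5.6757
K_W = (4C−1)/(4C−4) + 0.615/C = 21.703/18.703 + 0.1084 = 1.2688
τ₀ = 8FD/(πd³) = 8·687·21.0/(π·3.7³) = 115416/159.13 = 725.29 MPa
τ_max = K·τ₀ = 1.2688 × 725.29 = 920.22 MPa

920 MPa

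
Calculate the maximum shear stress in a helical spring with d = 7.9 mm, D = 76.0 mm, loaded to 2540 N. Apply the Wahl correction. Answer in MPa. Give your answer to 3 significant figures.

1150 MPa

Spring index C = D/d = 76.0/7.9 = 9.6203
K_W = (4C−1)/(4C−4) + 0.615/C = 37.481/34.481 + 0.0639 = 1.1509
τ₀ = 8FD/(πd³) = 8·2540·76.0/(π·7.9³) = 1.54432e+06/1548.9 = 997.03 MPa
τ_max = K·τ₀ = 1.1509 × 997.03 = 1147.5 MPa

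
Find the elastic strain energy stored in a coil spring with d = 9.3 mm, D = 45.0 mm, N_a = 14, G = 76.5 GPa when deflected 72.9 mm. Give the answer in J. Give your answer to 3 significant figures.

k = Gd⁴/(8D³N_a) = (76.5×10³)(9.3⁴)/(8·45.0³·14) = 56.071 N/mm
U = ½kδ² = 0.5 × 56.071 × 72.9² = 1.4899e+05 N·mm = 148.99 J

149 J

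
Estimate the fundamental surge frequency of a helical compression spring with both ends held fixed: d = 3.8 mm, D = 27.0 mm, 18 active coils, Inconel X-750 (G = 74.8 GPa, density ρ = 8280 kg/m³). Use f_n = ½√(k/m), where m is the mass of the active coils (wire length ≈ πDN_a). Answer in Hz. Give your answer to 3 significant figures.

98.0 Hz

k = Gd⁴/(8D³N_a) = (74.8×10³)(3.8⁴)/(8·27.0³·18) = 5.5028 N/mm = 5502.8 N/m
Wire length L = πDN_a = π·27.0·18 = 1526.8 mm
m = ρ·(πd²/4)·L = 8280 × 11.341×10⁻⁶ m² × 1.5268 m = 0.14338 kg
f_n = ½√(k/m) = 0.5·√(5502.8/0.14338) = 0.5·√(38380) = 97.954 Hz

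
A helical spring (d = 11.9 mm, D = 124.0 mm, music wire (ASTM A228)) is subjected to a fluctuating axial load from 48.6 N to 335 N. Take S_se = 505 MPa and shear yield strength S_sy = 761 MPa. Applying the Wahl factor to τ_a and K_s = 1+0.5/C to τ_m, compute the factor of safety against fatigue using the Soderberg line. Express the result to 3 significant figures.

9.09

C = D/d = 124.0/11.9 = 10.4202; K_W = (4C−1)/(4C−4)+0.615/C = 1.1386; K_s = 1+0.5/C = 1.0480
F_a = (F_max−F_min)/2 = 143.2 N; F_m = (F_max+F_min)/2 = 191.8 N
τ_a = K_W·8F_aD/(πd³) = 1.1386 × 26.833 = 30.553 MPa
τ_m = K_s·8F_mD/(πd³) = 1.0480 × 35.939 = 37.664 MPa
Soderberg: 1/n_f = τ_a/S_se + τ_m/S_sy = 30.553/505 + 37.664/761 = 0.06050 + 0.04949 = 0.10999
n_f = 1/0.10999 = 9.092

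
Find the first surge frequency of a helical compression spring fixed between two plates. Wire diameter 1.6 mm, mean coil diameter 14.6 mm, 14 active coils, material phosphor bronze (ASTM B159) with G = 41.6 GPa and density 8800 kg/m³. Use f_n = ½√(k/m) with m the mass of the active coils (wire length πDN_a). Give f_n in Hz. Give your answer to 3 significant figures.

k = Gd⁴/(8D³N_a) = (41.6×10³)(1.6⁴)/(8·14.6³·14) = 0.78216 N/mm = 782.16 N/m
Wire length L = πDN_a = π·14.6·14 = 642.14 mm
m = ρ·(πd²/4)·L = 8800 × 2.0106×10⁻⁶ m² × 0.64214 m = 0.011362 kg
f_n = ½√(k/m) = 0.5·√(782.16/0.011362) = 0.5·√(68842) = 131.19 Hz

131 Hz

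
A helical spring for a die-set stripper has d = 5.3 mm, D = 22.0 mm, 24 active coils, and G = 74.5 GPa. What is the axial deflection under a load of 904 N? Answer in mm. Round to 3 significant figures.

31.4 mm

k = Gd⁴/(8D³N_a) = (74.5×10³)(5.3⁴)/(8·22.0³·24) = 28.753 N/mm
δ = F/k = 904 / 28.753 = 31.44 mm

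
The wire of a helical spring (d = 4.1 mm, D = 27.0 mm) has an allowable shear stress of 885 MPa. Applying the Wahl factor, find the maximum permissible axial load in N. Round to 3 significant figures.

723 N

C = D/d = 27.0/4.1 = 6.5854
K_W = (4C−1)/(4C−4) + 0.615/C = 25.341/22.341 + 0.0934 = 1.2277
τ_max = K·8FD/(πd³) → F_max = τ_allow·πd³/(8DK)
F_max = 885·π·4.1³/(8·27.0·1.2277) = 1.9162e+05/265.18 = 722.62 N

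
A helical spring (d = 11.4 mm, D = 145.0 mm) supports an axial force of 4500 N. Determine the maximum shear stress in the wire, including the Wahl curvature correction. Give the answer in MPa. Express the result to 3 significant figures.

Spring index C = D/d = 145.0/11.4 = 12.7193
K_W = (4C−1)/(4C−4) + 0.615/C = 49.877/46.877 + 0.0484 = 1.1123
τ₀ = 8FD/(πd³) = 8·4500·145.0/(π·11.4³) = 5.22e+06/4654.4 = 1121.5 MPa
τ_max = K·τ₀ = 1.1123 × 1121.5 = 1247.5 MPa

1250 MPa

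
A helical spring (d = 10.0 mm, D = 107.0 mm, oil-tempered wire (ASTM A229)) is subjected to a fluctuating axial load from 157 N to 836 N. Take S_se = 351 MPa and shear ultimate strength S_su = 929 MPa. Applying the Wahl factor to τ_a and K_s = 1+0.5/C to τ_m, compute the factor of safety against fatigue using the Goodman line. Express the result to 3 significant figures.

C = D/d = 107.0/10.0 = 10.7000; K_W = (4C−1)/(4C−4)+0.615/C = 1.1348; K_s = 1+0.5/C = 1.0467
F_a = (F_max−F_min)/2 = 339.5 N; F_m = (F_max+F_min)/2 = 496.5 N
τ_a = K_W·8F_aD/(πd³) = 1.1348 × 92.505 = 104.97 MPa
τ_m = K_s·8F_mD/(πd³) = 1.0467 × 135.28 = 141.6 MPa
Goodman: 1/n_f = τ_a/S_se + τ_m/S_su = 104.97/351 + 141.6/929 = 0.29907 + 0.15243 = 0.4515
n_f = 1/0.4515 = 2.215

2.21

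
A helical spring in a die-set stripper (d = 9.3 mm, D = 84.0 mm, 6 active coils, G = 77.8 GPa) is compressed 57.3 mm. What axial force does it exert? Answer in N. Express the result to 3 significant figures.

k = Gd⁴/(8D³N_a) = (77.8×10³)(9.3⁴)/(8·84.0³·6) = 20.457 N/mm
F = k·δ = 20.457 × 57.3 = 1172.2 N

1170 N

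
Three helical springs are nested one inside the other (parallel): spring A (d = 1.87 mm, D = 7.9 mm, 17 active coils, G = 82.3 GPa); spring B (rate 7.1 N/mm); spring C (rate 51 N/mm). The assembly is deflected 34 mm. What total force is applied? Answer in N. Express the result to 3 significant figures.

2490 N

k_A = Gd⁴/(8D³N_a) = (82.3×10³)(1.87⁴)/(8·7.9³·17) = 15.009 N/mm
Parallel: k_eq = 15.009 + 7.1 + 51 = 73.109 N/mm
F = k_eq·δ = 73.109·34 = 2485.7 N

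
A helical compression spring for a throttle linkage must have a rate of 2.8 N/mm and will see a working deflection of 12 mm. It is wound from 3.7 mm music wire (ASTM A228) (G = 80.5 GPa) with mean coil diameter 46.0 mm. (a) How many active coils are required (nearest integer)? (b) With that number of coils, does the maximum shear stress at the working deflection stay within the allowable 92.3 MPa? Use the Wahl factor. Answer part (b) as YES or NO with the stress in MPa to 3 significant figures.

N_a = Gd⁴/(8D³k) = (80.5×10³)(3.7⁴)/(8·46.0³·2.8) = 6.92 → N_a = 7
Actual rate k = Gd⁴/(8D³·7) = 2.7678 N/mm
Working load F = kδ = 2.7678·12 = 33.214 N
C = 46.0/3.7 = 12.4324; K_W = (4C−1)/(4C−4)+0.615/C = 1.1151
τ_max = K_W·8FD/(πd³) = 1.1151·76.81 = 85.648 MPa
τ_max ≤ 92.3 MPa → acceptable

(a) 7 coils; (b) YES, τ_max = 85.6 MPa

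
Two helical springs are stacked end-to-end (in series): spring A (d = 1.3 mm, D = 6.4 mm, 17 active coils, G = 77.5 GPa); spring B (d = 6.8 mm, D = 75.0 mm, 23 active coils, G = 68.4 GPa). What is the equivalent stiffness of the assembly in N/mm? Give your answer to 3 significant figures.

k_A = Gd⁴/(8D³N_a) = (77.5×10³)(1.3⁴)/(8·6.4³·17) = 6.2086 N/mm
k_B = Gd⁴/(8D³N_a) = (68.4×10³)(6.8⁴)/(8·75.0³·23) = 1.884 N/mm
Series: 1/k_eq = 1/6.2086 + 1/1.884 = 0.69184; k_eq = 1.4454 N/mm

1.45 N/mm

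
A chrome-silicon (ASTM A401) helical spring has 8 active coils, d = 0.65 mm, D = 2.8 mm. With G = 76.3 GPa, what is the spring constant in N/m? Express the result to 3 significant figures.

9690 N/m

k = Gd⁴/(8D³N_a) = (76.3×10³ × 0.65⁴) / (8 × 2.8³ × 8)
  = 13620 / 1404.93 = 9.6945 N/mm = 9694.5 N/m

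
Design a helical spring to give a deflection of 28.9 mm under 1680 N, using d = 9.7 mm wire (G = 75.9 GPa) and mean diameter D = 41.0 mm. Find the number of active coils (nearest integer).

21

Required rate k = F/δ = 1680/28.9 = 58.131 N/mm
N_a = Gd⁴/(8D³k) = (75.9×10³ × 9.7⁴)/(8 × 41.0³ × 58.131)
    = 6.71937e+08 / 3.20518e+07 = 20.96 → 21 coils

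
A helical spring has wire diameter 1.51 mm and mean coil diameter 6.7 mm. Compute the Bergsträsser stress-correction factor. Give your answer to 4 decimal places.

1.3390

C = D/d = 6.7/1.51 = 4.4371
K_B = (4C+2)/(4C−3) = 19.748/14.748 = 1.3390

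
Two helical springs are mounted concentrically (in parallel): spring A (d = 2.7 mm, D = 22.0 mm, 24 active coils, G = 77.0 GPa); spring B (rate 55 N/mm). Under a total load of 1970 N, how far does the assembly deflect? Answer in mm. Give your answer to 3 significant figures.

k_A = Gd⁴/(8D³N_a) = (77.0×10³)(2.7⁴)/(8·22.0³·24) = 2.0016 N/mm
Parallel: k_eq = 2.0016 + 55 = 57.002 N/mm
δ = F/k_eq = 1970/57.002 = 34.56 mm

34.6 mm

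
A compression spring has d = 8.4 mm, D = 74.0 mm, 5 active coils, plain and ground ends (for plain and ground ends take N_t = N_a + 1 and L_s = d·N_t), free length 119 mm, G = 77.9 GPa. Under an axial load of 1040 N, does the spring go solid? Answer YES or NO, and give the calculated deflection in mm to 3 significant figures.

NO, δ = 43.5 mm

k = Gd⁴/(8D³N_a) = (77.9×10³)(8.4⁴)/(8·74.0³·5) = 23.928 N/mm
N_t = 6; L_s = 8.4·6 = 50.4 mm; δ_solid = L₀ − L_s = 119 − 50.4 = 68.6 mm
δ = F/k = 1040/23.928 = 43.464 mm
δ < δ_solid → spring does not go solid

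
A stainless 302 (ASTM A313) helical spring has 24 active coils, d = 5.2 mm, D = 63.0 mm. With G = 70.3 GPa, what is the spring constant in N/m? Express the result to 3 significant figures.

1070 N/m

k = Gd⁴/(8D³N_a) = (70.3×10³ × 5.2⁴) / (8 × 63.0³ × 24)
  = 5.14007e+07 / 4.8009e+07 = 1.0706 N/mm = 1070.6 N/m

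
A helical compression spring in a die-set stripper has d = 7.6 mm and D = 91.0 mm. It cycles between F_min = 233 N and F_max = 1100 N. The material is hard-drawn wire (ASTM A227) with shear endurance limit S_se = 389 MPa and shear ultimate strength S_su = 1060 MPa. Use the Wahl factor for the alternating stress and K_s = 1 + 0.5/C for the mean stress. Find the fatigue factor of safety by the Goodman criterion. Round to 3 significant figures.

C = D/d = 91.0/7.6 = 11.9737; K_W = (4C−1)/(4C−4)+0.615/C = 1.1197; K_s = 1+0.5/C = 1.0418
F_a = (F_max−F_min)/2 = 433.5 N; F_m = (F_max+F_min)/2 = 666.5 N
τ_a = K_W·8F_aD/(πd³) = 1.1197 × 228.84 = 256.23 MPa
τ_m = K_s·8F_mD/(πd³) = 1.0418 × 351.84 = 366.53 MPa
Goodman: 1/n_f = τ_a/S_se + τ_m/S_su = 256.23/389 + 366.53/1060 = 0.65870 + 0.34578 = 1.0045
n_f = 1/1.0045 = 0.9955

0.996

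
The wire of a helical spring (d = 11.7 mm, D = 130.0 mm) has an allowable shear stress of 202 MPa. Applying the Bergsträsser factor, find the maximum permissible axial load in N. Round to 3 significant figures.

872 N

C = D/d = 130.0/11.7 = 11.1111
K_B = (4C+2)/(4C−3) = 46.444/41.444 = 1.1206
τ_max = K·8FD/(πd³) → F_max = τ_allow·πd³/(8DK)
F_max = 202·π·11.7³/(8·130.0·1.1206) = 1.0164e+06/1165.5 = 872.08 N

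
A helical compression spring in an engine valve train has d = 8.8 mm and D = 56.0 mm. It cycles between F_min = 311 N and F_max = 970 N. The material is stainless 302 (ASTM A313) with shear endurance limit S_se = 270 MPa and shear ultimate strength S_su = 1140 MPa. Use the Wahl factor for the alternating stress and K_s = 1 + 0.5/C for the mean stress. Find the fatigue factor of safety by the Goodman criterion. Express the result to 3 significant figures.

2.26

C = D/d = 56.0/8.8 = 6.3636; K_W = (4C−1)/(4C−4)+0.615/C = 1.2365; K_s = 1+0.5/C = 1.0786
F_a = (F_max−F_min)/2 = 329.5 N; F_m = (F_max+F_min)/2 = 640.5 N
τ_a = K_W·8F_aD/(πd³) = 1.2365 × 68.95 = 85.255 MPa
τ_m = K_s·8F_mD/(πd³) = 1.0786 × 134.03 = 144.56 MPa
Goodman: 1/n_f = τ_a/S_se + τ_m/S_su = 85.255/270 + 144.56/1140 = 0.31576 + 0.12681 = 0.44257
n_f = 1/0.44257 = 2.26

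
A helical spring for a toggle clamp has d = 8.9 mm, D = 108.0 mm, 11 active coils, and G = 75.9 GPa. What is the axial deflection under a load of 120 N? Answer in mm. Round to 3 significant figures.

27.9 mm

k = Gd⁴/(8D³N_a) = (75.9×10³)(8.9⁴)/(8·108.0³·11) = 4.2958 N/mm
δ = F/k = 120 / 4.2958 = 27.934 mm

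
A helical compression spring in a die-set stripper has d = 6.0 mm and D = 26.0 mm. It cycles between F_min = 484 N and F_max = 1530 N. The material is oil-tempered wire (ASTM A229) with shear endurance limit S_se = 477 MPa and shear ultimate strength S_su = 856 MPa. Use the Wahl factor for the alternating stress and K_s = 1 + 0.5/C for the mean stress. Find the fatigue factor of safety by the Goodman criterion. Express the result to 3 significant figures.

C = D/d = 26.0/6.0 = 4.3333; K_W = (4C−1)/(4C−4)+0.615/C = 1.3669; K_s = 1+0.5/C = 1.1154
F_a = (F_max−F_min)/2 = 523 N; F_m = (F_max+F_min)/2 = 1007 N
τ_a = K_W·8F_aD/(πd³) = 1.3669 × 160.31 = 219.13 MPa
τ_m = K_s·8F_mD/(πd³) = 1.1154 × 308.67 = 344.28 MPa
Goodman: 1/n_f = τ_a/S_se + τ_m/S_su = 219.13/477 + 344.28/856 = 0.45940 + 0.40220 = 0.86159
n_f = 1/0.86159 = 1.161

1.16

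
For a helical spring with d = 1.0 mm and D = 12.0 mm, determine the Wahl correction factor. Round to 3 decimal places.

1.119

C = D/d = 12.0/1.0 = 12.0000
K_W = (4C−1)/(4C−4) + 0.615/C = 47.000/44.000 + 0.0512 = 1.1194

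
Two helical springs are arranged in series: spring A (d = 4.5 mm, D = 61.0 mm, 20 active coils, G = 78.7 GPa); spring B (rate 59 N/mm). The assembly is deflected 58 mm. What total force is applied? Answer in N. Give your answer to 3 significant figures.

k_A = Gd⁴/(8D³N_a) = (78.7×10³)(4.5⁴)/(8·61.0³·20) = 0.88862 N/mm
Series: 1/k_eq = 1/0.88862 + 1/59 = 1.1423; k_eq = 0.87543 N/mm
F = k_eq·δ = 0.87543·58 = 50.775 N

50.8 N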